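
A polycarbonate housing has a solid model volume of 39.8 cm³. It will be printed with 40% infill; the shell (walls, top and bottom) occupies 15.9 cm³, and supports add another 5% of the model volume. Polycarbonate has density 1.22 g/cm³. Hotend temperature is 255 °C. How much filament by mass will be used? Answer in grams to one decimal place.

Infill region = 39.8 − 15.9 = 23.9 cm³.
Infill volume: 0.40 × 23.9 → 9.56 cm³.
Support = 0.05 × 39.8, so 1.99 cm³.
Total printed volume = 15.9 + 9.56 + 1.99 = 27.45 cm³.
Mass: 27.45 × 1.22 → 33.489 g.

33.5 g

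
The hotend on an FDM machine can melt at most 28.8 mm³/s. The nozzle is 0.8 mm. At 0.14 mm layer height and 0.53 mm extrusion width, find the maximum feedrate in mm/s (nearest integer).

A = 0.14 × 0.53, so 0.0742 mm².
Max speed = 28.8 / 0.0742 = 388.14 ≈ 388 mm/s.

388 mm/s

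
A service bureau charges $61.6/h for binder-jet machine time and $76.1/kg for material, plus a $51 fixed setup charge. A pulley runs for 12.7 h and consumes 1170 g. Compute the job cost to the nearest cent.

Machine cost = 61.6 × 12.7, so $782.32.
Material charge = 76.1 × 1170/1000 = $89.037.
Total = 782.32 + 89.037 + 51 = 922.357 ≈ $922.36.

$922.36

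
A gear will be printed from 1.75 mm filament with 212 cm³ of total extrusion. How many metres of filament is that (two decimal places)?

88.14 m

Filament cross-section = π × (1.75/2)² = 2.4053 mm².
L = 212000 mm³ / 2.4053 mm² = 88138.69 mm, i.e. 88.14 m.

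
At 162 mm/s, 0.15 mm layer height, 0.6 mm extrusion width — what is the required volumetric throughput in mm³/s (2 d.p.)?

14.58

Bead cross-section = 0.15 × 0.6 = 0.09 mm².
Q = v·A = 162 × 0.09 = 14.58 mm³/s.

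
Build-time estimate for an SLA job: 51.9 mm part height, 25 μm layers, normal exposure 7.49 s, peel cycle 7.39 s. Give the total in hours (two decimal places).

8.58 hours

Number of layers: 51.9 / 0.025 → 2076 (rounded up).
Per-layer time = 7.49 + 7.39, so 14.88 s.
Build time: 2076 × 14.88 s = 30890.88 s, i.e. 8.58 hours.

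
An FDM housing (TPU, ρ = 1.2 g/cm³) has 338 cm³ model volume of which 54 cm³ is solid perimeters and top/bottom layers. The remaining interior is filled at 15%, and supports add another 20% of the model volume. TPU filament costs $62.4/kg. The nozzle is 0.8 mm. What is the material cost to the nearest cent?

$12.30

Volume inside the shell = 338 − 54, so 284 cm³.
Deposited infill = 0.15 × 284, so 42.6 cm³.
Support = 0.20 × 338, so 67.6 cm³.
Total printed volume = 54 + 42.6 + 67.6 = 164.2 cm³.
Mass = 164.2 × 1.2 = 197.04 g.
At $62.4/kg: 197.04/1000 × 62.4 = $12.30.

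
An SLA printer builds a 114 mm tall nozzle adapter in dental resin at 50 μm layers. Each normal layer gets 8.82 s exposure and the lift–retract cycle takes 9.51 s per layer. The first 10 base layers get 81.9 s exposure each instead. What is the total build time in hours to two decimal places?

11.81 hours

Layers = ⌈114/0.05⌉ = 2280.
Bottom layers = 10 × (81.9 + 9.51), so 914.1 s.
Normal layers: 2270 × (8.82 + 9.51) → 41609.1 s.
Sum: 914.1 + 41609.1 = 42523.2 s → 11.81 hours.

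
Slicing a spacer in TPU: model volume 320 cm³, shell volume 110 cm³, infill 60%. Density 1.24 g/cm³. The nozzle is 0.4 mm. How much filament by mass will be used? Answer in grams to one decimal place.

Volume inside the shell = 320 − 110, so 210 cm³.
Infill volume: 0.60 × 210 → 126 cm³.
Deposited volume = 110 + 126 = 236 cm³.
Mass: 236 × 1.24 → 292.64 g.

292.6 g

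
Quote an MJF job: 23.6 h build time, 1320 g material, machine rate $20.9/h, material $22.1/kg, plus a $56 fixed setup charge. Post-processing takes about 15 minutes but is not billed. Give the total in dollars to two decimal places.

$578.41

Time charge = 20.9 × 23.6, so $493.24.
Material cost = 22.1 × 1320/1000, so $29.172.
Adding setup: 493.24 + 29.172 + 56 → 578.412 ≈ $578.41.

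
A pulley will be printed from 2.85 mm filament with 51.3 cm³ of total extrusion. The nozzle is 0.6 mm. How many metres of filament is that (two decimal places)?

8.04 m

Filament cross-section = π × (2.85/2)² = 6.3794 mm².
L = 51300 mm³ / 6.3794 mm² = 8041.51 mm, i.e. 8.04 m.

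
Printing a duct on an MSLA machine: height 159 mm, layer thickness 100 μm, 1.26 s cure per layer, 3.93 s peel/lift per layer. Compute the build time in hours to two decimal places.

Layer count = ceil(159 / 0.1) = 1590.
Per-layer time: 1.26 + 3.93 → 5.19 s.
Build time: 1590 × 5.19 s = 8252.1 s, i.e. 2.29 hours.

2.29 hours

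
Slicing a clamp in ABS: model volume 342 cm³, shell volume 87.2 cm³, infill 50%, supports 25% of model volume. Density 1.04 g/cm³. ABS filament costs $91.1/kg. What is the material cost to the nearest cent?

Infill region: 342 − 87.2 → 254.8 cm³.
Infill deposited = 0.50 × 254.8, so 127.4 cm³.
Support = 0.25 × 342, so 85.5 cm³.
Deposited volume: 87.2 + 127.4 + 85.5 → 300.1 cm³.
Mass = 300.1 × 1.04 = 312.104 g.
At $91.1/kg: 312.104/1000 × 91.1 = $28.43.

$28.43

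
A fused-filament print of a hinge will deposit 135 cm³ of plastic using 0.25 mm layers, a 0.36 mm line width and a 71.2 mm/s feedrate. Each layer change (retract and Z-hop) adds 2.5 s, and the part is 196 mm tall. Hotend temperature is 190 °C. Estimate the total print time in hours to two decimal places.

Bead cross-section: 0.25 × 0.36 → 0.09 mm².
Toolpath length = 135 cm³ / 0.09 mm² = 135000 / 0.09 = 1500000 mm.
Print-move time: 1500000 / 71.2 → 21067.4 s.
Layers = ⌈196/0.25⌉ = 784.
Non-print overhead = 784 × 2.5 = 1960 s.
Total = 21067.4 + 1960 = 23027.4 s = 6.40 hours.

6.40 hours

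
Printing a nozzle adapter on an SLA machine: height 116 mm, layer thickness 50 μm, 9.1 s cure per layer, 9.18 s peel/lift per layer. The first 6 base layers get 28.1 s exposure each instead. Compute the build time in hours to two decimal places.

11.81 hours

Layers = ⌈116/0.05⌉ = 2320.
Base layers = 6 × (28.1 + 9.18) = 223.68 s.
Remaining layers: 2314 × (9.1 + 9.18) → 42299.92 s.
Total = 223.68 + 42299.92 = 42523.6 s = 11.81 hours.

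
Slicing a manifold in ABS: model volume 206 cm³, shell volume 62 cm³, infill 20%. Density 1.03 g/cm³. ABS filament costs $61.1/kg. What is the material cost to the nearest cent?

Interior volume = 206 − 62 = 144 cm³.
Infill deposited = 0.20 × 144 = 28.8 cm³.
Deposited volume: 62 + 28.8 → 90.8 cm³.
Mass = 90.8 × 1.03 = 93.524 g.
At $61.1/kg: 93.524/1000 × 61.1 = $5.71.

$5.71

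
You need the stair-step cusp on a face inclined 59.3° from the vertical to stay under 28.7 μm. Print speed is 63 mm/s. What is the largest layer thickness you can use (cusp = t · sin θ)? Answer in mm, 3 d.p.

0.033 mm

sin(59.3°) = 0.8599; t_max = 0.0287/0.8599 = 0.033 mm.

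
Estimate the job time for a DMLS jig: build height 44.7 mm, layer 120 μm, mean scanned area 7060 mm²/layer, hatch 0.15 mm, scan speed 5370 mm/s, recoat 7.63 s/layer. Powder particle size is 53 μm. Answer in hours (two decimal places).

Number of layers: 44.7 / 0.12 → 373 (rounded up).
Per-layer scan distance: 7060 / 0.15 → 47066.7 mm.
Scan time per layer = 47066.7 / 5370 = 8.7647 s.
Layer cycle: 8.7647 + 7.63 → 16.3947 s.
Total: 373 × 16.3947 s = 6115.2231 s → 1.70 hours.

1.70 hours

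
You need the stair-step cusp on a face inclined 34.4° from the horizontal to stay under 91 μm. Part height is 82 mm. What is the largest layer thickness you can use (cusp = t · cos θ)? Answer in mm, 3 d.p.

0.110 mm

t = h_c / cos θ = 0.091 / 0.8251 = 0.110 mm.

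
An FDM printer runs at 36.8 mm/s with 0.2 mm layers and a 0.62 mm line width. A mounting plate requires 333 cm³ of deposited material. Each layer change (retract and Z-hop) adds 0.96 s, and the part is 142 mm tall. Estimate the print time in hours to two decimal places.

20.46 hours

Bead cross-section: 0.2 × 0.62 → 0.124 mm².
Total extruded path = 333000/0.124 = 2685483.9 mm.
Extrusion time = 2685483.9 / 36.8 = 72975.1 s.
Layers = ⌈142/0.2⌉ = 710.
Non-print overhead: 710 × 0.96 → 681.6 s.
Altogether 72975.1 + 681.6 = 73656.7 s, i.e. 20.46 hours.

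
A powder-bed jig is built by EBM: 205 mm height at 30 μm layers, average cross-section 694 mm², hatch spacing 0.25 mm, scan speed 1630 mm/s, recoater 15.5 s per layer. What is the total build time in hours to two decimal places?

32.66 hours

Number of layers: 205 / 0.03 → 6834 (rounded up).
Hatch length per layer = 694 / 0.25, so 2776 mm.
Beam time per layer = 2776 / 1630 = 1.7031 s.
Per-layer time = 1.7031 + 15.5 = 17.2031 s.
Build time = 6834 × 17.2031 = 117565.9854 s = 32.66 hours.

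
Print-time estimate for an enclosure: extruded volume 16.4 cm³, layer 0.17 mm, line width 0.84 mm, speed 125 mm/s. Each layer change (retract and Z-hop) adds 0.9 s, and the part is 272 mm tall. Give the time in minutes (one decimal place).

Line area = 0.17 × 0.84, so 0.1428 mm².
Path length: 16400 mm³ / 0.1428 mm² → 114845.9 mm.
Print-move time = 114845.9 / 125, so 918.8 s.
Layers = ⌈272/0.17⌉ = 1600.
Z-hop total = 1600 × 0.9 = 1440 s.
Total = 918.8 + 1440 = 2358.8 s = 39.3 minutes.

39.3 minutes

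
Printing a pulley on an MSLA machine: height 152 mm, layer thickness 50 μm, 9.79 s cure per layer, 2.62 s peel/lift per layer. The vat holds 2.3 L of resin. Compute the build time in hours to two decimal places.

Layers = ⌈152/0.05⌉ = 3040.
Each layer takes = 9.79 + 2.62 = 12.41 s.
Build time: 3040 × 12.41 s = 37726.4 s, i.e. 10.48 hours.

10.48 hours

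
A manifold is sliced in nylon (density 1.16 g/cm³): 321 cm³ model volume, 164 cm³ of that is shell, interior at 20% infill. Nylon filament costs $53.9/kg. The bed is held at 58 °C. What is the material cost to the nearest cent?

Interior volume = 321 − 164 = 157 cm³.
Deposited infill = 0.20 × 157, so 31.4 cm³.
Total printed volume = 164 + 31.4 = 195.4 cm³.
Mass = 195.4 × 1.16, so 226.664 g.
Cost = 226.664 g / 1000 × $53.9/kg = $12.22.

$12.22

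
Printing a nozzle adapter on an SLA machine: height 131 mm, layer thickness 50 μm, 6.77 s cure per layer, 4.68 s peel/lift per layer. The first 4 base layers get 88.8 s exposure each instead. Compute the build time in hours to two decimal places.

Layers = ⌈131/0.05⌉ = 2620.
Base layers = 4 × (88.8 + 4.68) = 373.92 s.
Remaining layers: 2616 × (6.77 + 4.68) → 29953.2 s.
Sum: 373.92 + 29953.2 = 30327.12 s → 8.42 hours.

8.42 hours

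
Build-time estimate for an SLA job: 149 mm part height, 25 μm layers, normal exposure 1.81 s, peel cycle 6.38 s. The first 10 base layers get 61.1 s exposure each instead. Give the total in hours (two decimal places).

13.72 hours

Layers = ⌈149/0.025⌉ = 5960.
Base layers = 10 × (61.1 + 6.38), so 674.8 s.
Remaining layers = 5950 × (1.81 + 6.38) = 48730.5 s.
Sum: 674.8 + 48730.5 = 49405.3 s → 13.72 hours.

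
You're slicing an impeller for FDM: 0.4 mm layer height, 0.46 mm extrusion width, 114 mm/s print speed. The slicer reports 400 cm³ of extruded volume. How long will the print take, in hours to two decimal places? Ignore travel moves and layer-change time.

Extrusion cross-section: 0.4 × 0.46 → 0.184 mm².
Total extruded path = 400000/0.184 = 2173913 mm.
Time extruding = 2173913 / 114 = 19069.4 s.
In the requested units: 19069.4 s = 5.30 hours.

5.30 hours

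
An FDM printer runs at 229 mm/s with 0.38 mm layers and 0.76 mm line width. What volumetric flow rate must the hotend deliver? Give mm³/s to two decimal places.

66.14

A = 0.38 × 0.76 = 0.2888 mm².
Q = v·A = 229 × 0.2888 = 66.14 mm³/s.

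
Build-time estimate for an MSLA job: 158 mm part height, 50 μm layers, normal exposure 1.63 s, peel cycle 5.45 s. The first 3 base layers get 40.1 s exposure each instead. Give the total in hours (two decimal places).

Number of layers: 158 / 0.05 → 3160 (rounded up).
Burn-in layers: 3 × (40.1 + 5.45) → 136.65 s.
Remaining layers = 3157 × (1.63 + 5.45), so 22351.56 s.
Total = 136.65 + 22351.56 = 22488.21 s = 6.25 hours.

6.25 hours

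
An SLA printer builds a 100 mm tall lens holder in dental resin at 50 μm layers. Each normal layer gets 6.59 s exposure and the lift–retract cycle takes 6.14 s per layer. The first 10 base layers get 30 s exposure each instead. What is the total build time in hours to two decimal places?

Layers = ⌈100/0.05⌉ = 2000.
Base layers: 10 × (30 + 6.14) → 361.4 s.
Remaining layers: 1990 × (6.59 + 6.14) → 25332.7 s.
Total = 361.4 + 25332.7 = 25694.1 s = 7.14 hours.

7.14 hours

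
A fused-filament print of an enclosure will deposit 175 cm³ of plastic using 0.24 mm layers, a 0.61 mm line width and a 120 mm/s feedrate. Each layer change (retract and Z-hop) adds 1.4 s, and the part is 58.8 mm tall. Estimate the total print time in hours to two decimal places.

Bead cross-section = 0.24 × 0.61 = 0.1464 mm².
Total extruded path = 175000/0.1464 = 1195355.2 mm.
Print-move time = 1195355.2 / 120, so 9961.3 s.
Layers = ⌈58.8/0.24⌉ = 245.
Non-print overhead = 245 × 1.4 = 343 s.
Altogether 9961.3 + 343 = 10304.3 s, i.e. 2.86 hours.

2.86 hours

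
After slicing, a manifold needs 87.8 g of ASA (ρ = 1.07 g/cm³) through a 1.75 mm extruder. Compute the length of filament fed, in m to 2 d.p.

34.11 m

Extruded volume: 87.8/1.07 = 82.0561 cm³ (82056.1 mm³).
A = π r² = π × 0.875² = 2.4053 mm².
L = V/A = 82056.1/2.4053 = 34114.71 mm → 34.11 m.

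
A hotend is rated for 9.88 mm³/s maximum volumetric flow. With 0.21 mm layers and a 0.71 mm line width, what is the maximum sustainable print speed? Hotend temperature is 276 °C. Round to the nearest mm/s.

66 mm/s

Extrusion cross-section = 0.21 × 0.71, so 0.1491 mm².
v_max = Q/A = 9.88/0.1491 = 66.26 mm/s → 66 mm/s.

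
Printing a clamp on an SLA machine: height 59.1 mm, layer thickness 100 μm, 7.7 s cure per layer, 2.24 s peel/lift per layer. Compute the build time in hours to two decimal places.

1.63 hours

Layers = ⌈59.1/0.1⌉ = 591.
Each layer takes = 7.7 + 2.24, so 9.94 s.
Build time: 591 × 9.94 s = 5874.54 s, i.e. 1.63 hours.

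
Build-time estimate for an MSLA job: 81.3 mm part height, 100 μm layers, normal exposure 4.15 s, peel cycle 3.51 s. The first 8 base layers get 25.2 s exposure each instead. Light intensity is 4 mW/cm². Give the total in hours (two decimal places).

1.78 hours

Layers = ⌈81.3/0.1⌉ = 813.
Bottom layers = 8 × (25.2 + 3.51), so 229.68 s.
Remaining layers = 805 × (4.15 + 3.51), so 6166.3 s.
Sum: 229.68 + 6166.3 = 6395.98 s → 1.78 hours.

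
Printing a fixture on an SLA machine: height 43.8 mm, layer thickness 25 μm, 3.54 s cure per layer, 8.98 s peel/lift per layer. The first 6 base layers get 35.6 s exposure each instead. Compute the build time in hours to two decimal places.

Number of layers: 43.8 / 0.025 → 1752 (rounded up).
Bottom layers: 6 × (35.6 + 8.98) → 267.48 s.
Remaining layers = 1746 × (3.54 + 8.98) = 21859.92 s.
Total = 267.48 + 21859.92 = 22127.4 s = 6.15 hours.

6.15 hours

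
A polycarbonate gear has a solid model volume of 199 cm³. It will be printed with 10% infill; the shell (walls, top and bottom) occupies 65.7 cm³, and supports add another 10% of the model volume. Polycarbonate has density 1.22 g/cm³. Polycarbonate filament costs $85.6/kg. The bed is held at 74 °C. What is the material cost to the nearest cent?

$10.33

Infill region = 199 − 65.7 = 133.3 cm³.
Deposited infill: 0.10 × 133.3 → 13.33 cm³.
Support = 0.10 × 199 = 19.9 cm³.
Deposited volume = 65.7 + 13.33 + 19.9 = 98.93 cm³.
Mass = 98.93 × 1.22 = 120.6946 g.
At $85.6/kg: 120.6946/1000 × 85.6 = $10.33.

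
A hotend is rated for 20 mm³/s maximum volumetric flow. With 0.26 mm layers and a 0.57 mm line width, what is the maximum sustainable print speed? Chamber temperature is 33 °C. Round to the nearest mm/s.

Bead cross-section = 0.26 × 0.57 = 0.1482 mm².
Max speed = 20 / 0.1482 = 134.95 ≈ 135 mm/s.

135 mm/s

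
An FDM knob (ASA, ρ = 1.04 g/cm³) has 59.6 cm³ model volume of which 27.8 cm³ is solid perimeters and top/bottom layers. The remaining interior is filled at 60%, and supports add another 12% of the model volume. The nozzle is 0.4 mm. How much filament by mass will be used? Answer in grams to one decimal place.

Infill region = 59.6 − 27.8, so 31.8 cm³.
Infill deposited: 0.60 × 31.8 → 19.08 cm³.
Support = 0.12 × 59.6 = 7.152 cm³.
Total printed volume = 27.8 + 19.08 + 7.152 = 54.032 cm³.
Mass = 54.032 × 1.04 = 56.19328 g.

56.2 g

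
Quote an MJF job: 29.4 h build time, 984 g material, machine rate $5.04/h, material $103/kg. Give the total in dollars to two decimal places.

$249.53

Machine-time cost = 5.04 × 29.4, so $148.176.
Feedstock cost = 103 × 984/1000 = $101.352.
Total = 148.176 + 101.352 = 249.528 ≈ $249.53.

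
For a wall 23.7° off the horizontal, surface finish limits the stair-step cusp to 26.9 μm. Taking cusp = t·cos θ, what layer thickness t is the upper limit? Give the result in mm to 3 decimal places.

cos(23.7°) = 0.9157; t_max = 0.0269/0.9157 = 0.029 mm.

0.029 mm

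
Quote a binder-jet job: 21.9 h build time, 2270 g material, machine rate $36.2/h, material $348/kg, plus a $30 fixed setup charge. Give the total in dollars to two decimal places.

$1612.74

Machine-time cost: 36.2 × 21.9 → $792.78.
Material cost = 348 × 2270/1000, so $789.96.
Adding setup: 792.78 + 789.96 + 30 → $1612.74.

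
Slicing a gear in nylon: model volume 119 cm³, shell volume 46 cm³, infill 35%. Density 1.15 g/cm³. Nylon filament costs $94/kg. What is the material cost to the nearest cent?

Infill region = 119 − 46, so 73 cm³.
Infill volume = 0.35 × 73, so 25.55 cm³.
Total extruded = 46 + 25.55 = 71.55 cm³.
Mass = 71.55 × 1.15, so 82.2825 g.
At $94/kg: 82.2825/1000 × 94 = $7.73.

$7.73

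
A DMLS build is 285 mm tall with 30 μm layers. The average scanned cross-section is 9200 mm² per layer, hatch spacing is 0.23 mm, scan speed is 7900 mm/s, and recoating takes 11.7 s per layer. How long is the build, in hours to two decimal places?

44.24 hours

Layers = ⌈285/0.03⌉ = 9500.
Per-layer scan distance: 9200 / 0.23 → 40000 mm.
Scan time per layer = 40000 / 7900 = 5.0633 s.
Layer cycle: 5.0633 + 11.7 → 16.7633 s.
Build time = 9500 × 16.7633 = 159251.35 s = 44.24 hours.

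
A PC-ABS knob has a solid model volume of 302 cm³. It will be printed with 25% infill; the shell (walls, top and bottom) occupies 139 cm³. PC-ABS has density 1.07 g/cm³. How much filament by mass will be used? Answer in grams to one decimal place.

Interior volume = 302 − 139 = 163 cm³.
Deposited infill = 0.25 × 163, so 40.75 cm³.
Total printed volume: 139 + 40.75 → 179.75 cm³.
Mass = 179.75 × 1.07 = 192.3325 g.

192.3 g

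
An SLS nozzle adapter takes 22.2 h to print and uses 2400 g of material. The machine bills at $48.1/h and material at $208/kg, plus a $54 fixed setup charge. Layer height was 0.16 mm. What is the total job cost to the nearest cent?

Machine-time cost: 48.1 × 22.2 → $1067.82.
Feedstock cost = 208 × 2400/1000, so $499.20.
Adding setup: 1067.82 + 499.20 + 54 → $1621.02.

$1621.02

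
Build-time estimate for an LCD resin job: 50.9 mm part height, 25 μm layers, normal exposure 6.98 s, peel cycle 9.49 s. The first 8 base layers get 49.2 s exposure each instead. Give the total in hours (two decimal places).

9.41 hours

Number of layers: 50.9 / 0.025 → 2036 (rounded up).
Burn-in layers = 8 × (49.2 + 9.49), so 469.52 s.
Regular layers: 2028 × (6.98 + 9.49) → 33401.16 s.
Sum: 469.52 + 33401.16 = 33870.68 s → 9.41 hours.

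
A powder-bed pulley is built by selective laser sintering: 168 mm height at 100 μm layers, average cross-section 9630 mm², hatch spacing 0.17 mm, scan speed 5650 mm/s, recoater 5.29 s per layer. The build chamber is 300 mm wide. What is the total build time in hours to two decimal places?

7.15 hours

Layers = ⌈168/0.1⌉ = 1680.
Hatch length per layer = 9630 / 0.17 = 56647.1 mm.
Scan time per layer: 56647.1 / 5650 → 10.026 s.
Per-layer time = 10.026 + 5.29, so 15.316 s.
1680 layers × 15.316 s/layer = 25730.88 s, i.e. 7.15 hours.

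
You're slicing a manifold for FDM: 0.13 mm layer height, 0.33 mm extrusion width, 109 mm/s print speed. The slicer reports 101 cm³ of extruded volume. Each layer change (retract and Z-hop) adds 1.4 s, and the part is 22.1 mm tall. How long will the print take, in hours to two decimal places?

6.07 hours

Bead cross-section = 0.13 × 0.33, so 0.0429 mm².
Total extruded path = 101000/0.0429 = 2354312.4 mm.
Time extruding: 2354312.4 / 109 → 21599.2 s.
Layer count = ceil(22.1 / 0.13) = 170.
Layer-change overhead = 170 × 1.4 = 238 s.
Total = 21599.2 + 238 = 21837.2 s = 6.07 hours.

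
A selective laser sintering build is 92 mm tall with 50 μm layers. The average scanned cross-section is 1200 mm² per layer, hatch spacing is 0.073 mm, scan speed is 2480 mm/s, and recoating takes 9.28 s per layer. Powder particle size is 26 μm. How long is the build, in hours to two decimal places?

Layers = ⌈92/0.05⌉ = 1840.
Per-layer scan distance = 1200 / 0.073, so 16438.4 mm.
Scan time per layer = 16438.4 / 2480 = 6.6284 s.
Per-layer time = 6.6284 + 9.28 = 15.9084 s.
1840 layers × 15.9084 s/layer = 29271.456 s, i.e. 8.13 hours.

8.13 hours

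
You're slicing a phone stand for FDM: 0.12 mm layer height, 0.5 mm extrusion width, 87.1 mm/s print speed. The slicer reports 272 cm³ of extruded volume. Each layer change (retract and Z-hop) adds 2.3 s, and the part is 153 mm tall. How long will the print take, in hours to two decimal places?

Line area = 0.12 × 0.5, so 0.06 mm².
Total extruded path = 272000/0.06 = 4533333.3 mm.
Time extruding = 4533333.3 / 87.1, so 52047.5 s.
Number of layers: 153 / 0.12 → 1275 (rounded up).
Layer-change overhead = 1275 × 2.3, so 2932.5 s.
Altogether 52047.5 + 2932.5 = 54980 s, i.e. 15.27 hours.

15.27 hours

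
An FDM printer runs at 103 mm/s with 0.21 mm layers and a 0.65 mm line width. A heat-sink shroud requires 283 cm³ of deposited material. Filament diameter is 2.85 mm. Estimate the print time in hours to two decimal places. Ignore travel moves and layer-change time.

Extrusion cross-section = 0.21 × 0.65 = 0.1365 mm².
Toolpath length = 283 cm³ / 0.1365 mm² = 283000 / 0.1365 = 2073260.1 mm.
Time extruding = 2073260.1 / 103, so 20128.7 s.
Converting: 20128.7 s = 5.59 hours.

5.59 hours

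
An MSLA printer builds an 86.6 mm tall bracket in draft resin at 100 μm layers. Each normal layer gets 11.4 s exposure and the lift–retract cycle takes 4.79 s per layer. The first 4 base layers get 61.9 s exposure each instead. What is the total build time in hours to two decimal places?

3.95 hours

Layers = ⌈86.6/0.1⌉ = 866.
Base layers = 4 × (61.9 + 4.79) = 266.76 s.
Normal layers = 862 × (11.4 + 4.79) = 13955.78 s.
Sum: 266.76 + 13955.78 = 14222.54 s → 3.95 hours.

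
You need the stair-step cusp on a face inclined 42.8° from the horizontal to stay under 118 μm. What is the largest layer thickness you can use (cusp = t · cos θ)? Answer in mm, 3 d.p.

0.161 mm

Layer height = cusp / cos(42.8°) = 0.118 / 0.7337 = 0.161 mm.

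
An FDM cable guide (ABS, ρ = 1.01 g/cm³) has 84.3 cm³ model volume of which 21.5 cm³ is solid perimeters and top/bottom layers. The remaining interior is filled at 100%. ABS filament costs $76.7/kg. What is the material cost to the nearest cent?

Infill region = 84.3 − 21.5 = 62.8 cm³.
Infill deposited: 1.00 × 62.8 → 62.8 cm³.
Total extruded = 21.5 + 62.8 = 84.3 cm³.
Mass = 84.3 × 1.01, so 85.143 g.
At $76.7/kg: 85.143/1000 × 76.7 = $6.53.

$6.53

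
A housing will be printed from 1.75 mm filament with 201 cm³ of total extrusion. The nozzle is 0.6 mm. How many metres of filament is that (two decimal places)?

A = π r² = π × 0.875² = 2.4053 mm².
Length = 201 cm³ / 2.4053 mm² = 201000 / 2.4053 = 83565.46 mm = 83.57 m.

83.57 m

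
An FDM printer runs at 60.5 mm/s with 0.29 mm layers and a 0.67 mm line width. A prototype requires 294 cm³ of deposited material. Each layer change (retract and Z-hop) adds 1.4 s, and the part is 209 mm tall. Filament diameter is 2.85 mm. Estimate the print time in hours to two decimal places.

7.23 hours

Line area = 0.29 × 0.67, so 0.1943 mm².
Toolpath length = 294 cm³ / 0.1943 mm² = 294000 / 0.1943 = 1513124 mm.
Extrusion time = 1513124 / 60.5, so 25010.3 s.
Layer count = ceil(209 / 0.29) = 721.
Layer-change overhead = 721 × 1.4 = 1009.4 s.
Total = 25010.3 + 1009.4 = 26019.7 s = 7.23 hours.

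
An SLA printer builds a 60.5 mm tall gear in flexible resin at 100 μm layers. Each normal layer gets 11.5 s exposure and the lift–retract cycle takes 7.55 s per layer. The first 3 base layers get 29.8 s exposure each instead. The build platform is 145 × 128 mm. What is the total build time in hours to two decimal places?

Layers = ⌈60.5/0.1⌉ = 605.
Burn-in layers = 3 × (29.8 + 7.55), so 112.05 s.
Regular layers: 602 × (11.5 + 7.55) → 11468.1 s.
Total = 112.05 + 11468.1 = 11580.15 s = 3.22 hours.

3.22 hours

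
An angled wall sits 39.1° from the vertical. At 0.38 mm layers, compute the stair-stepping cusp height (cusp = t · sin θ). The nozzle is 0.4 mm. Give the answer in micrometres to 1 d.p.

Cusp = layer height × sin(39.1°) = 0.38 × 0.6307 = 0.239666 mm = 239.7 μm.

239.7 μm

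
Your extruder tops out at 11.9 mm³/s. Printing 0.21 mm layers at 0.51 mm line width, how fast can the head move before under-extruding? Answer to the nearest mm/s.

Bead cross-section = 0.21 × 0.51, so 0.1071 mm².
v_max = Q/A = 11.9/0.1071 = 111.11 mm/s → 111 mm/s.

111 mm/s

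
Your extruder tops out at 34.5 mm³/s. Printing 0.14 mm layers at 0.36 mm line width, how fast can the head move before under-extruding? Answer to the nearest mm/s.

685 mm/s

A = 0.14 × 0.36 = 0.0504 mm².
Max speed = 34.5 / 0.0504 = 684.52 ≈ 685 mm/s.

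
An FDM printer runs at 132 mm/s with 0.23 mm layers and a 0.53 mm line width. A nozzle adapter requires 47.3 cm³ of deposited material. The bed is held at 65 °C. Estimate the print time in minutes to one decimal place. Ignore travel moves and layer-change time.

Extrusion cross-section: 0.23 × 0.53 → 0.1219 mm².
Path length: 47300 mm³ / 0.1219 mm² → 388023 mm.
Time extruding: 388023 / 132 → 2939.6 s.
That's 2939.6 s → 49.0 minutes.

49.0 minutes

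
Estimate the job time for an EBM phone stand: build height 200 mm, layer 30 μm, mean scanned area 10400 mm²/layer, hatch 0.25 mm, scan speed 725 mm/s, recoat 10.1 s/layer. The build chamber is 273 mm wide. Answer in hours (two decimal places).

124.97 hours

Layers = ⌈200/0.03⌉ = 6667.
Scan path per layer = 10400 / 0.25, so 41600 mm.
Scan time per layer: 41600 / 725 → 57.3793 s.
Per-layer time = 57.3793 + 10.1, so 67.4793 s.
Build time = 6667 × 67.4793 = 449884.4931 s = 124.97 hours.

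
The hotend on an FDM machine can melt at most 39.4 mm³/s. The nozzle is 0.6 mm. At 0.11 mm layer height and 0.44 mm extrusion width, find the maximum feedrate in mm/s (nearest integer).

814 mm/s

Bead cross-section = 0.11 × 0.44 = 0.0484 mm².
Max speed = 39.4 / 0.0484 = 814.05 ≈ 814 mm/s.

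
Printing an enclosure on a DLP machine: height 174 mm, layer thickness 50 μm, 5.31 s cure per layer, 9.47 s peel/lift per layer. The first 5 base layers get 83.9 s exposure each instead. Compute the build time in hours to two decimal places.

Layer count = ceil(174 / 0.05) = 3480.
Base layers = 5 × (83.9 + 9.47) = 466.85 s.
Regular layers = 3475 × (5.31 + 9.47), so 51360.5 s.
Sum: 466.85 + 51360.5 = 51827.35 s → 14.40 hours.

14.40 hours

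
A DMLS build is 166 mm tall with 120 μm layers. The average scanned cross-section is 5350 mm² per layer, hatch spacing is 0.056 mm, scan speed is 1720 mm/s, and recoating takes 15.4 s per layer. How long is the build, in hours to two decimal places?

Number of layers: 166 / 0.12 → 1384 (rounded up).
Scan path per layer: 5350 / 0.056 → 95535.7 mm.
Scan time per layer = 95535.7 / 1720 = 55.544 s.
Layer cycle: 55.544 + 15.4 → 70.944 s.
Total: 1384 × 70.944 s = 98186.496 s → 27.27 hours.

27.27 hours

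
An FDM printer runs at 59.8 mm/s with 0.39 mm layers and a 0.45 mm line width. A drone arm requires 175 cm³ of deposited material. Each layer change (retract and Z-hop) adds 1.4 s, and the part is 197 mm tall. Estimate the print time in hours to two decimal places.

4.83 hours

Bead cross-section: 0.39 × 0.45 → 0.1755 mm².
Path length: 175000 mm³ / 0.1755 mm² → 997151 mm.
Extrusion time = 997151 / 59.8 = 16674.8 s.
Layer count = ceil(197 / 0.39) = 506.
Layer-change overhead = 506 × 1.4 = 708.4 s.
Total = 16674.8 + 708.4 = 17383.2 s = 4.83 hours.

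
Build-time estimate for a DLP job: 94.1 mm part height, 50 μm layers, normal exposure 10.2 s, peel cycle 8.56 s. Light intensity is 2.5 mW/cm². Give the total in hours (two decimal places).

Number of layers: 94.1 / 0.05 → 1882 (rounded up).
Each layer takes = 10.2 + 8.56 = 18.76 s.
Total = 1882 × 18.76 = 35306.32 s = 9.81 hours.

9.81 hours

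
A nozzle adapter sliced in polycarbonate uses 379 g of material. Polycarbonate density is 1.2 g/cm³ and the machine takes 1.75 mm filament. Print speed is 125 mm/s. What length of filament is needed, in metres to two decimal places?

131.31 m

Extruded volume: 379/1.2 = 315.8333 cm³ (315833.3 mm³).
Cross-section of 1.75 mm filament: π·(1.75/2)² = 2.4053 mm².
Length = 315833.3 / 2.4053 = 131307.24 mm = 131.31 m.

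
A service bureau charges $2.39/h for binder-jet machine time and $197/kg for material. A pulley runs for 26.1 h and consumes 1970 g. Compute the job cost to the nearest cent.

$450.47

Machine-time cost: 2.39 × 26.1 → $62.379.
Material cost = 197 × 1970/1000 = $388.09.
Job cost: 62.379 + 388.09 = 450.469 ≈ $450.47.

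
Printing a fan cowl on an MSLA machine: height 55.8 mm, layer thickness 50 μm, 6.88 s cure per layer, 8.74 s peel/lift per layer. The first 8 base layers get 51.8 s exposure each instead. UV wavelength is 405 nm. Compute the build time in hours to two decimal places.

Number of layers: 55.8 / 0.05 → 1116 (rounded up).
Base layers: 8 × (51.8 + 8.74) → 484.32 s.
Remaining layers: 1108 × (6.88 + 8.74) → 17306.96 s.
Sum: 484.32 + 17306.96 = 17791.28 s → 4.94 hours.

4.94 hours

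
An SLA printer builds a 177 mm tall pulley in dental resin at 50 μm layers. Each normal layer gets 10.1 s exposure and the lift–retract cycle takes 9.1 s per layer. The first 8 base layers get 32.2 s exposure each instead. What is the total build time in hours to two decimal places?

Layer count = ceil(177 / 0.05) = 3540.
Bottom layers = 8 × (32.2 + 9.1) = 330.4 s.
Remaining layers: 3532 × (10.1 + 9.1) → 67814.4 s.
Sum: 330.4 + 67814.4 = 68144.8 s → 18.93 hours.

18.93 hours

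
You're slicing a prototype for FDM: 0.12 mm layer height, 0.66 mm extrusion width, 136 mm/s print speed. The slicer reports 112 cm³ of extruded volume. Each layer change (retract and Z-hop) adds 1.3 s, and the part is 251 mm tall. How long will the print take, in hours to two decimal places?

3.64 hours

Bead cross-section = 0.12 × 0.66, so 0.0792 mm².
Total extruded path = 112000/0.0792 = 1414141.4 mm.
Print-move time = 1414141.4 / 136 = 10398.1 s.
Layers = ⌈251/0.12⌉ = 2092.
Layer-change overhead = 2092 × 1.3 = 2719.6 s.
Altogether 10398.1 + 2719.6 = 13117.7 s, i.e. 3.64 hours.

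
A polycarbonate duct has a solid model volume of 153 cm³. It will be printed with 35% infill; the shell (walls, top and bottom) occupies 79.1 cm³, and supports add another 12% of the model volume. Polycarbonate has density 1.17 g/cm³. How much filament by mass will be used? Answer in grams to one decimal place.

Volume inside the shell = 153 − 79.1, so 73.9 cm³.
Infill volume = 0.35 × 73.9 = 25.865 cm³.
Support = 0.12 × 153, so 18.36 cm³.
Total extruded = 79.1 + 25.865 + 18.36, so 123.325 cm³.
Mass = 123.325 × 1.17 = 144.29025 g.

144.3 g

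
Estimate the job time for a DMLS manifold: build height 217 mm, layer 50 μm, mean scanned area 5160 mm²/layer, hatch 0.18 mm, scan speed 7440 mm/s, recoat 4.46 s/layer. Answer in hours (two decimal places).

10.02 hours

Layer count = ceil(217 / 0.05) = 4340.
Scan path per layer: 5160 / 0.18 → 28666.7 mm.
Laser time per layer = 28666.7 / 7440, so 3.8531 s.
Layer cycle = 3.8531 + 4.46, so 8.3131 s.
4340 layers × 8.3131 s/layer = 36078.854 s, i.e. 10.02 hours.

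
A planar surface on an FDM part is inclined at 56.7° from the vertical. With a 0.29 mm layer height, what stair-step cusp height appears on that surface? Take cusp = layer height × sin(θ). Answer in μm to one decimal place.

242.4 μm

Cusp = layer height × sin(56.7°) = 0.29 × 0.8358 = 0.242382 mm = 242.4 μm.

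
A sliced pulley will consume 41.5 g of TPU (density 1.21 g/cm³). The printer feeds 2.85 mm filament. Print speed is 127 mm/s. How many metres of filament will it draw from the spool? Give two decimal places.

Volume = 41.5 g / 1.21 g·cm⁻³ = 34.2975 cm³ = 34297.5 mm³.
A = π r² = π × 1.425² = 6.3794 mm².
Length = 34297.5 / 6.3794 = 5376.29 mm = 5.38 m.

5.38 m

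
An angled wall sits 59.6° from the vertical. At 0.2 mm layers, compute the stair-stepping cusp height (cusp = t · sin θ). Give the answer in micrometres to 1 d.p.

172.5 μm

h_c = t·sin θ = 0.2 × 0.8625 = 0.1725 mm (172.5 μm).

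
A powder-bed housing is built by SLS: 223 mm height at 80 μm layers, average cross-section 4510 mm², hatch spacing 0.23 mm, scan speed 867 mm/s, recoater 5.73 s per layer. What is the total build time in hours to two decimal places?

Layers = ⌈223/0.08⌉ = 2788.
Per-layer scan distance = 4510 / 0.23 = 19608.7 mm.
Scan time per layer = 19608.7 / 867, so 22.6167 s.
Layer cycle = 22.6167 + 5.73 = 28.3467 s.
Total: 2788 × 28.3467 s = 79030.5996 s → 21.95 hours.

21.95 hours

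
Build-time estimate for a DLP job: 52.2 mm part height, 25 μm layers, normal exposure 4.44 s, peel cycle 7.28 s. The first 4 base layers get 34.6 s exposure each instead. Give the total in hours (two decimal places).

6.83 hours

Layers = ⌈52.2/0.025⌉ = 2088.
Burn-in layers = 4 × (34.6 + 7.28), so 167.52 s.
Normal layers: 2084 × (4.44 + 7.28) → 24424.48 s.
Total = 167.52 + 24424.48 = 24592 s = 6.83 hours.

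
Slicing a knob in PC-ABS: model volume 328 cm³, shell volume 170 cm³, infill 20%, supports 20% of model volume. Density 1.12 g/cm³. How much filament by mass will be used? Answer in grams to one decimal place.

299.3 g

Infill region = 328 − 170, so 158 cm³.
Infill deposited = 0.20 × 158, so 31.6 cm³.
Support = 0.20 × 328, so 65.6 cm³.
Total printed volume = 170 + 31.6 + 65.6, so 267.2 cm³.
Mass = 267.2 × 1.12 = 299.264 g.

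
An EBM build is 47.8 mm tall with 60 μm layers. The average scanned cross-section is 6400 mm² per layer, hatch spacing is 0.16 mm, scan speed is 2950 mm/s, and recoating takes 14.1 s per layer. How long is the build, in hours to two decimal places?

6.12 hours

Layers = ⌈47.8/0.06⌉ = 797.
Scan path per layer = 6400 / 0.16, so 40000 mm.
Beam time per layer = 40000 / 2950, so 13.5593 s.
Per-layer time = 13.5593 + 14.1, so 27.6593 s.
Total: 797 × 27.6593 s = 22044.4621 s → 6.12 hours.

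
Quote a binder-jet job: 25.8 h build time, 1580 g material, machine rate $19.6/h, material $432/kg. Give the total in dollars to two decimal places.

$1188.24

Time charge = 19.6 × 25.8 = $505.68.
Material charge = 432 × 1580/1000 = $682.56.
Total = 505.68 + 682.56 = $1188.24.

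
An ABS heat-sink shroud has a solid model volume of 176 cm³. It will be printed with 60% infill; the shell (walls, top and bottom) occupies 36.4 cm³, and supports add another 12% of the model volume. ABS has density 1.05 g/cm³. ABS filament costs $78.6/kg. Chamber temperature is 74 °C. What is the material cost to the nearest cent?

Interior volume: 176 − 36.4 → 139.6 cm³.
Infill volume = 0.60 × 139.6, so 83.76 cm³.
Support = 0.12 × 176 = 21.12 cm³.
Total extruded = 36.4 + 83.76 + 21.12 = 141.28 cm³.
Mass: 141.28 × 1.05 → 148.344 g.
Cost = 148.344 g / 1000 × $78.6/kg = $11.66.

$11.66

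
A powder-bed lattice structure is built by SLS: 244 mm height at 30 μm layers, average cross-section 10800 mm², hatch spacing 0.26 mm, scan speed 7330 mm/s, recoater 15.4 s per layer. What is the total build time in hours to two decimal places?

Layers = ⌈244/0.03⌉ = 8134.
Per-layer scan distance = 10800 / 0.26, so 41538.5 mm.
Laser time per layer = 41538.5 / 7330 = 5.6669 s.
Time per layer = 5.6669 + 15.4, so 21.0669 s.
8134 layers × 21.0669 s/layer = 171358.1646 s, i.e. 47.60 hours.

47.60 hours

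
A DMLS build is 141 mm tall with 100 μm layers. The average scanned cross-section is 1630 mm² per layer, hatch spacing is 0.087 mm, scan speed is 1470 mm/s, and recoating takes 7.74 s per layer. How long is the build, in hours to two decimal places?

Number of layers: 141 / 0.1 → 1410 (rounded up).
Hatch length per layer: 1630 / 0.087 → 18735.6 mm.
Laser time per layer: 18735.6 / 1470 → 12.7453 s.
Layer cycle: 12.7453 + 7.74 → 20.4853 s.
Build time = 1410 × 20.4853 = 28884.273 s = 8.02 hours.

8.02 hours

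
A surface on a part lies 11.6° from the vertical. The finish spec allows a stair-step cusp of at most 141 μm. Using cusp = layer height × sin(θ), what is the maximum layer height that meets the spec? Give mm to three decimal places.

t = h_c / sin θ = 0.141 / 0.2011 = 0.701 mm.

0.701 mm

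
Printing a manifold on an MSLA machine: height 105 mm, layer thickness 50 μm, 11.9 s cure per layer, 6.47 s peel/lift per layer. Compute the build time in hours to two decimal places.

10.72 hours

Number of layers: 105 / 0.05 → 2100 (rounded up).
Each layer takes = 11.9 + 6.47, so 18.37 s.
Build time: 2100 × 18.37 s = 38577 s, i.e. 10.72 hours.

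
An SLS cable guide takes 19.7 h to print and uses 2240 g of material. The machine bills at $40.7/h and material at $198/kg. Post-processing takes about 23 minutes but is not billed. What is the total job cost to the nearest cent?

Time charge = 40.7 × 19.7 = $801.79.
Material cost = 198 × 2240/1000, so $443.52.
Job cost: 801.79 + 443.52 = $1245.31.

$1245.31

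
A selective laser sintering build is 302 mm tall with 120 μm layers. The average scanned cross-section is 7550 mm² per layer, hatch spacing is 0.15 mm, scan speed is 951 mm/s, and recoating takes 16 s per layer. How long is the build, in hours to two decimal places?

Layers = ⌈302/0.12⌉ = 2517.
Scan path per layer = 7550 / 0.15, so 50333.3 mm.
Per-layer scan time = 50333.3 / 951 = 52.9267 s.
Per-layer time = 52.9267 + 16 = 68.9267 s.
Build time = 2517 × 68.9267 = 173488.5039 s = 48.19 hours.

48.19 hours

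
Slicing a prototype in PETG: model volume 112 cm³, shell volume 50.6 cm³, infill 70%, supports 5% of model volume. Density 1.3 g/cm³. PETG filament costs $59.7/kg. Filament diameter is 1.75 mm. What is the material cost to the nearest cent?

Infill region = 112 − 50.6 = 61.4 cm³.
Infill deposited = 0.70 × 61.4, so 42.98 cm³.
Support = 0.05 × 112, so 5.6 cm³.
Total extruded = 50.6 + 42.98 + 5.6, so 99.18 cm³.
Mass = 99.18 × 1.3 = 128.934 g.
Cost = 128.934 g / 1000 × $59.7/kg = $7.70.

$7.70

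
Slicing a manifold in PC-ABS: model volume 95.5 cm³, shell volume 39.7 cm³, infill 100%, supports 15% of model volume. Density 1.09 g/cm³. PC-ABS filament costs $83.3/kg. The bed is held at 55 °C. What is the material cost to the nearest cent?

$9.97

Interior volume = 95.5 − 39.7 = 55.8 cm³.
Deposited infill = 1.00 × 55.8 = 55.8 cm³.
Support: 0.15 × 95.5 → 14.325 cm³.
Total extruded = 39.7 + 55.8 + 14.325, so 109.825 cm³.
Mass = 109.825 × 1.09 = 119.70925 g.
At $83.3/kg: 119.70925/1000 × 83.3 = $9.97.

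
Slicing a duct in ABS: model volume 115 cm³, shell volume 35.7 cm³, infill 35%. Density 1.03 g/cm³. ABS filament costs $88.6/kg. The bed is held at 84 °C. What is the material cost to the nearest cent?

Infill region: 115 − 35.7 → 79.3 cm³.
Deposited infill: 0.35 × 79.3 → 27.755 cm³.
Total printed volume: 35.7 + 27.755 → 63.455 cm³.
Mass: 63.455 × 1.03 → 65.35865 g.
At $88.6/kg: 65.35865/1000 × 88.6 = $5.79.

$5.79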